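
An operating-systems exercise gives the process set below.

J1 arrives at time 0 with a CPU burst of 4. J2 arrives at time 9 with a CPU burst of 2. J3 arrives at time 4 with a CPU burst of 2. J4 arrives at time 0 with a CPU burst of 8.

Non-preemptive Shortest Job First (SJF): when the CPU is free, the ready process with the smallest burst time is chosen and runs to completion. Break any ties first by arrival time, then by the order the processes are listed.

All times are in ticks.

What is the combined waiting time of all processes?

Schedule: | J1 0-4 | J3 4-6 | J4 6-14 | J2 14-16 |
Completion: J1=4  J2=16  J3=6  J4=14
Turnaround (C−A): J1=4  J2=7  J3=2  J4=14
Waiting = turnaround − burst: J1=0, J2=5, J3=0, J4=6
Total waiting = 0 + 5 + 0 + 6 = 11

11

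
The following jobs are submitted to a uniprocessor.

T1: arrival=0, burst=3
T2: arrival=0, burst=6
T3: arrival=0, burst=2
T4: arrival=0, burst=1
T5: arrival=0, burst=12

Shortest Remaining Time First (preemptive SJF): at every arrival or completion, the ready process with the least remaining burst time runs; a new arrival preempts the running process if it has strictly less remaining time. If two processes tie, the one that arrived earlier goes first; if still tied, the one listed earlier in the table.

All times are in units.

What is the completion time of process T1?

Timeline: | T4 0-1 | T3 1-3 | T1 3-6 | T2 6-12 | T5 12-24 |
Completion: T1=6  T2=12  T3=3  T4=1  T5=24
Turnaround (C−A): T1=6  T2=12  T3=3  T4=1  T5=24

6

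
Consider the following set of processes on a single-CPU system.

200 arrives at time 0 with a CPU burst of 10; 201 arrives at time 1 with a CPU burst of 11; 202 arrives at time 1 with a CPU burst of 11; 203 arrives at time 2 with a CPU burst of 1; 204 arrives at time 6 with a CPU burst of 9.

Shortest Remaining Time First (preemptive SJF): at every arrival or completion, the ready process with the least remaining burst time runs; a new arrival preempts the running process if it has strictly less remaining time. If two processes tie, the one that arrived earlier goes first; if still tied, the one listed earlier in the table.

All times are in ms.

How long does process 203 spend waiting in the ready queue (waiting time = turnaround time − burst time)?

Gantt: | 200 0-2 | 203 2-3 | 200 3-11 | 204 11-20 | 201 20-31 | 202 31-42 |
Completion: 200=11  201=31  202=42  203=3  204=20
Waiting(203) = turnaround − burst = 1 − 1 = 0

0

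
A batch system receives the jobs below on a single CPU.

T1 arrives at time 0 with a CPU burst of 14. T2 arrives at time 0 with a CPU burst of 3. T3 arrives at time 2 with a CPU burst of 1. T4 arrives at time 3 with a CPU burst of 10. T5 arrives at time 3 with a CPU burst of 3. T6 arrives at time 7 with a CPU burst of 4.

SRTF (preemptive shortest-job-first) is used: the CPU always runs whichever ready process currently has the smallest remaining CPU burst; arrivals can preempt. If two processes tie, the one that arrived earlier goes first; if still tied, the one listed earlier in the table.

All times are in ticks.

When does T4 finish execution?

21

Timeline: | T2 0-3 | T3 3-4 | T5 4-7 | T6 7-11 | T4 11-21 | T1 21-35 |
Completion: T1=35  T2=3  T3=4  T4=21  T5=7  T6=11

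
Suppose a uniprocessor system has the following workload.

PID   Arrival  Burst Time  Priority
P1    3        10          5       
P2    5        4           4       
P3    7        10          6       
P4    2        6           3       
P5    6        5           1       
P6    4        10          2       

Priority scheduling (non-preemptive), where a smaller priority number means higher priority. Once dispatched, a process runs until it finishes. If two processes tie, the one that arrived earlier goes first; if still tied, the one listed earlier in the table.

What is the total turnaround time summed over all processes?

Schedule: | idle 0-2 | P4 2-8 | P5 8-13 | P6 13-23 | P2 23-27 | P1 27-37 | P3 37-47 |
Completion: P1=37  P2=27  P3=47  P4=8  P5=13  P6=23
Turnaround (C−A): P1=34  P2=22  P3=40  P4=6  P5=7  P6=19
Turnaround = completion − arrival: P1=34, P2=22, P3=40, P4=6, P5=7, P6=19
Total turnaround = 34 + 22 + 40 + 6 + 7 + 19 = 128

128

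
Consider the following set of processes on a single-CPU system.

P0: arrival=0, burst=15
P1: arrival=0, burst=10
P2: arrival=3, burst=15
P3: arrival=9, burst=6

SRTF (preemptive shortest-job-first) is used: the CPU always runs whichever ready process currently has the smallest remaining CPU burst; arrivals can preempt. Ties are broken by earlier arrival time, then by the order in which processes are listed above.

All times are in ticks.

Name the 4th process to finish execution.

P2

Gantt: | P1 0-10 | P3 10-16 | P0 16-31 | P2 31-46 |
Completion: P0=31  P1=10  P2=46  P3=16
Turnaround (C−A): P0=31  P1=10  P2=43  P3=7
Finish order: P1 → P3 → P0 → P2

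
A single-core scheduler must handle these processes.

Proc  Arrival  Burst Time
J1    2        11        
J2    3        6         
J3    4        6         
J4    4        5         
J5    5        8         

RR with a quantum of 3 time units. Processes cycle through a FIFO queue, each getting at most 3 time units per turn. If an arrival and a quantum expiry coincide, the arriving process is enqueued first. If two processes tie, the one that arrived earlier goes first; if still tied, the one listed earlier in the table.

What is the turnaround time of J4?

24

Gantt: | idle 0-2 | J1 2-5 | J2 5-8 | J3 8-11 | J4 11-14 | J5 14-17 | J1 17-20 | J2 20-23 | J3 23-26 | J4 26-28 | J5 28-31 | J1 31-34 | J5 34-36 | J1 36-38 |
Completion: J1=38  J2=23  J3=26  J4=28  J5=36
Turnaround(J4) = completion − arrival = 28 − 4 = 24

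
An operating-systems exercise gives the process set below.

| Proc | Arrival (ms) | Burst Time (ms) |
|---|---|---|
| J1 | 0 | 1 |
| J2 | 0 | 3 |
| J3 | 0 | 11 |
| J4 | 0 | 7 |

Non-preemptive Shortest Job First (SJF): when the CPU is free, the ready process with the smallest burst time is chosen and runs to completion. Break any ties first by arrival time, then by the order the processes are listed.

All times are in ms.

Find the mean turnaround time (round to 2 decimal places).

Timeline: | J1 0-1 | J2 1-4 | J4 4-11 | J3 11-22 |
Completion: J1=1  J2=4  J3=22  J4=11
Turnaround (C−A): J1=1  J2=4  J3=22  J4=11
Turnaround times: J1=1, J2=4, J3=22, J4=11
Average turnaround = (1+4+22+11) / 4 = 38/4 = 9.50

9.50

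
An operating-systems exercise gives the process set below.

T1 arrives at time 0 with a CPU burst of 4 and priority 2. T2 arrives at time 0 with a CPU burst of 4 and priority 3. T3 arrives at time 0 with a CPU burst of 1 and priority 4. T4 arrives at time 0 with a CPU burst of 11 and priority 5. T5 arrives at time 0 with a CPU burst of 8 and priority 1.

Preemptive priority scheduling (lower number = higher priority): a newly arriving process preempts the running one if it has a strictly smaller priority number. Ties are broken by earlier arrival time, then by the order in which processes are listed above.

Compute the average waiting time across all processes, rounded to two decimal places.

Timeline: | T5 0-8 | T1 8-12 | T2 12-16 | T3 16-17 | T4 17-28 |
Completion: T1=12  T2=16  T3=17  T4=28  T5=8
Turnaround (C−A): T1=12  T2=16  T3=17  T4=28  T5=8
Waiting times: T1=8, T2=12, T3=16, T4=17, T5=0
Average waiting = (8+12+16+17+0) / 5 = 53/5 = 10.60

10.60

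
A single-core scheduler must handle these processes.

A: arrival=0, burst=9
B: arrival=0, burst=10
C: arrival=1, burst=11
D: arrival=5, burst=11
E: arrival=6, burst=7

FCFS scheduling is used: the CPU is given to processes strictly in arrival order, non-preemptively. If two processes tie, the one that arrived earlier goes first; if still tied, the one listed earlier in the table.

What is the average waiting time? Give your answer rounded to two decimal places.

Gantt: | A 0-9 | B 9-19 | C 19-30 | D 30-41 | E 41-48 |
Completion: A=9  B=19  C=30  D=41  E=48
Waiting times: A=0, B=9, C=18, D=25, E=35
Average waiting = (0+9+18+25+35) / 5 = 87/5 = 17.40

17.40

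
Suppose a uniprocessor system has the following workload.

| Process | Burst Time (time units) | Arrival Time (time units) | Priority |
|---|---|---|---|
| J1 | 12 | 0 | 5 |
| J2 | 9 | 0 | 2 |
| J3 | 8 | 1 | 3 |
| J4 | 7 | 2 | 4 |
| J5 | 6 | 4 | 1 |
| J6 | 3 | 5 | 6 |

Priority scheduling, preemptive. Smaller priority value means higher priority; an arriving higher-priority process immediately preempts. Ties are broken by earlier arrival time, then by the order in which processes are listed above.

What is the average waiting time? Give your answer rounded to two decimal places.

18.00

Gantt: | J2 0-4 | J5 4-10 | J2 10-15 | J3 15-23 | J4 23-30 | J1 30-42 | J6 42-45 |
Completion: J1=42  J2=15  J3=23  J4=30  J5=10  J6=45
Waiting times: J1=30, J2=6, J3=14, J4=21, J5=0, J6=37
Average waiting = (30+6+14+21+0+37) / 6 = 108/6 = 18.00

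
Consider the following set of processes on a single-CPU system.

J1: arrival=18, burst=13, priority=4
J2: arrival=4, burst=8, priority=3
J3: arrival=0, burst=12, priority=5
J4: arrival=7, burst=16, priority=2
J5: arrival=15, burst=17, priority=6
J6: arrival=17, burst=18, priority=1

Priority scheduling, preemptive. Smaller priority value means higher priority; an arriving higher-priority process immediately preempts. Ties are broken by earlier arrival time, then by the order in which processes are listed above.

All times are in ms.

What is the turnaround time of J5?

Schedule: | J3 0-4 | J2 4-7 | J4 7-17 | J6 17-35 | J4 35-41 | J2 41-46 | J1 46-59 | J3 59-67 | J5 67-84 |
Completion: J1=59  J2=46  J3=67  J4=41  J5=84  J6=35
Turnaround(J5) = completion − arrival = 84 − 15 = 69

69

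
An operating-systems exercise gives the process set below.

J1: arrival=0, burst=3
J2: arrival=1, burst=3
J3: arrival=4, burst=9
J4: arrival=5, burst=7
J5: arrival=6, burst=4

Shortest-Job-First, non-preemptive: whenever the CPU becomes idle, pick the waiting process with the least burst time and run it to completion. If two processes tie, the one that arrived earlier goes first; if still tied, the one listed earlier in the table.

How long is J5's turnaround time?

4

Timeline: | J1 0-3 | J2 3-6 | J5 6-10 | J4 10-17 | J3 17-26 |
Completion: J1=3  J2=6  J3=26  J4=17  J5=10
Turnaround (C−A): J1=3  J2=5  J3=22  J4=12  J5=4
Turnaround(J5) = completion − arrival = 10 − 6 = 4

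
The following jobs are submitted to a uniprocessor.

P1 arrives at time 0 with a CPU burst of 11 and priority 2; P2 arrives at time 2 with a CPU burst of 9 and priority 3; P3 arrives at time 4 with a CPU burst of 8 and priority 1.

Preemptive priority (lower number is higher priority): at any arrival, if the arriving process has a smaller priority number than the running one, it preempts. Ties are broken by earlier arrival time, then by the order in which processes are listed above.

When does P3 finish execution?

12

Timeline: | P1 0-4 | P3 4-12 | P1 12-19 | P2 19-28 |
Completion: P1=19  P2=28  P3=12
Turnaround (C−A): P1=19  P2=26  P3=8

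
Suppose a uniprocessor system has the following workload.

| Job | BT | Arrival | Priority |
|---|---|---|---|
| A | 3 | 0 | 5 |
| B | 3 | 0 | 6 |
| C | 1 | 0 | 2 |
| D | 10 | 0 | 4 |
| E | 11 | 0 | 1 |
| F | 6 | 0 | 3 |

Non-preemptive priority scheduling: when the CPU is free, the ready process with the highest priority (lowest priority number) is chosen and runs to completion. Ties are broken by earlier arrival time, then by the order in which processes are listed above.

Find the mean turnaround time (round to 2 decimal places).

22.33

Gantt: | E 0-11 | C 11-12 | F 12-18 | D 18-28 | A 28-31 | B 31-34 |
Completion: A=31  B=34  C=12  D=28  E=11  F=18
Turnaround (C−A): A=31  B=34  C=12  D=28  E=11  F=18
Turnaround times: A=31, B=34, C=12, D=28, E=11, F=18
Average turnaround = (31+34+12+28+11+18) / 6 = 134/6 = 22.33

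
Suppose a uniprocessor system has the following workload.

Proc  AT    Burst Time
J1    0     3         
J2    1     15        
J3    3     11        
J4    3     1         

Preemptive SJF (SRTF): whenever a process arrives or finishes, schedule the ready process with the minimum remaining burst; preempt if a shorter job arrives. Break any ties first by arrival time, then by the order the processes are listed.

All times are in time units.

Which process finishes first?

Schedule: | J1 0-3 | J4 3-4 | J3 4-15 | J2 15-30 |
Completion: J1=3  J2=30  J3=15  J4=4
Turnaround (C−A): J1=3  J2=29  J3=12  J4=1
Finish order: J1 → J4 → J3 → J2

J1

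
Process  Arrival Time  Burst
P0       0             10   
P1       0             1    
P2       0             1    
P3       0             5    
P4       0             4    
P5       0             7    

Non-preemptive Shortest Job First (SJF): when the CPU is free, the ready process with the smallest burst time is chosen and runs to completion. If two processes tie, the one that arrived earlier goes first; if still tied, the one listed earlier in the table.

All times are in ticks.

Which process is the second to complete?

Gantt: | P1 0-1 | P2 1-2 | P4 2-6 | P3 6-11 | P5 11-18 | P0 18-28 |
Completion: P0=28  P1=1  P2=2  P3=11  P4=6  P5=18
Finish order: P1 → P2 → P4 → P3 → P5 → P0

P2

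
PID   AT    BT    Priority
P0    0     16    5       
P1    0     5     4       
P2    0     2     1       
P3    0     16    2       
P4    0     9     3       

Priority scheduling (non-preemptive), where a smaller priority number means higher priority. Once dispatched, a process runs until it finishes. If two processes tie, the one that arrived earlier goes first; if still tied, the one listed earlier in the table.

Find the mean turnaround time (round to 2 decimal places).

25.40

Timeline: | P2 0-2 | P3 2-18 | P4 18-27 | P1 27-32 | P0 32-48 |
Completion: P0=48  P1=32  P2=2  P3=18  P4=27
Turnaround times: P0=48, P1=32, P2=2, P3=18, P4=27
Average turnaround = (48+32+2+18+27) / 5 = 127/5 = 25.40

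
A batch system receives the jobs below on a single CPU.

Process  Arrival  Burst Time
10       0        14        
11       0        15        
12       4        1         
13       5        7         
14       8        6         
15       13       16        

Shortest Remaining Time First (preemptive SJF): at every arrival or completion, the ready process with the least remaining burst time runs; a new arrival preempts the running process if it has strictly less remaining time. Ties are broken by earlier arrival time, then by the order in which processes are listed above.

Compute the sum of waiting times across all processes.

76

Timeline: | 10 0-4 | 12 4-5 | 13 5-12 | 14 12-18 | 10 18-28 | 11 28-43 | 15 43-59 |
Completion: 10=28  11=43  12=5  13=12  14=18  15=59
Turnaround (C−A): 10=28  11=43  12=1  13=7  14=10  15=46
Waiting = turnaround − burst: 10=14, 11=28, 12=0, 13=0, 14=4, 15=30
Total waiting = 14 + 28 + 0 + 0 + 4 + 30 = 76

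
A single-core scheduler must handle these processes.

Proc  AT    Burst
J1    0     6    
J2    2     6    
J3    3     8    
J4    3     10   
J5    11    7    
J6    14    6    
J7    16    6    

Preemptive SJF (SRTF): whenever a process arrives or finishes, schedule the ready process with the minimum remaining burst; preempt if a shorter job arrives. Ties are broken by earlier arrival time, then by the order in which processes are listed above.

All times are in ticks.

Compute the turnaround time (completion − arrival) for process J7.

Schedule: | J1 0-6 | J2 6-12 | J5 12-19 | J6 19-25 | J7 25-31 | J3 31-39 | J4 39-49 |
Completion: J1=6  J2=12  J3=39  J4=49  J5=19  J6=25  J7=31
Turnaround(J7) = completion − arrival = 31 − 16 = 15

15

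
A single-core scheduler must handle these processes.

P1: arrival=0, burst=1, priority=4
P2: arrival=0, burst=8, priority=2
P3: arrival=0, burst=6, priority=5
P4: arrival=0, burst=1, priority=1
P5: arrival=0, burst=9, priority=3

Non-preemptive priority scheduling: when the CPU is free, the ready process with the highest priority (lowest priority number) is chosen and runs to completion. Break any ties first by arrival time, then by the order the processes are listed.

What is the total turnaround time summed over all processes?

72

Schedule: | P4 0-1 | P2 1-9 | P5 9-18 | P1 18-19 | P3 19-25 |
Completion: P1=19  P2=9  P3=25  P4=1  P5=18
Turnaround (C−A): P1=19  P2=9  P3=25  P4=1  P5=18
Turnaround = completion − arrival: P1=19, P2=9, P3=25, P4=1, P5=18
Total turnaround = 19 + 9 + 25 + 1 + 18 = 72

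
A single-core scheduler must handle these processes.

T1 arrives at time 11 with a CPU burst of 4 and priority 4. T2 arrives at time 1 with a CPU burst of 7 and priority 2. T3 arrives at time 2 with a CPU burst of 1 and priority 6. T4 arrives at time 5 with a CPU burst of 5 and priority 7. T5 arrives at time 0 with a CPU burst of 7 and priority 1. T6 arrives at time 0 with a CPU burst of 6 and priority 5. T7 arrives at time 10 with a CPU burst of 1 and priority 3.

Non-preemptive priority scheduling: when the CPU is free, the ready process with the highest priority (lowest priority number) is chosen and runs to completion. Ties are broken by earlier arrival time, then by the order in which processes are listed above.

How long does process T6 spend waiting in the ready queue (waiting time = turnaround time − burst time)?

Timeline: | T5 0-7 | T2 7-14 | T7 14-15 | T1 15-19 | T6 19-25 | T3 25-26 | T4 26-31 |
Completion: T1=19  T2=14  T3=26  T4=31  T5=7  T6=25  T7=15
Turnaround (C−A): T1=8  T2=13  T3=24  T4=26  T5=7  T6=25  T7=5
Waiting(T6) = turnaround − burst = 25 − 6 = 19

19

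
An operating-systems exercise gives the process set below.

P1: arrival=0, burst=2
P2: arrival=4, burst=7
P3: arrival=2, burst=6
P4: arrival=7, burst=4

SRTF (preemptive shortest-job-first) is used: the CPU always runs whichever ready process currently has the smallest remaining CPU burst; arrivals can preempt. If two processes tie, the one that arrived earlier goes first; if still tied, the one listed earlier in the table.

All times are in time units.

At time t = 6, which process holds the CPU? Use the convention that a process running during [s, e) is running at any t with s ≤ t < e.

P3

Gantt: | P1 0-2 | P3 2-8 | P4 8-12 | P2 12-19 |
Completion: P1=2  P2=19  P3=8  P4=12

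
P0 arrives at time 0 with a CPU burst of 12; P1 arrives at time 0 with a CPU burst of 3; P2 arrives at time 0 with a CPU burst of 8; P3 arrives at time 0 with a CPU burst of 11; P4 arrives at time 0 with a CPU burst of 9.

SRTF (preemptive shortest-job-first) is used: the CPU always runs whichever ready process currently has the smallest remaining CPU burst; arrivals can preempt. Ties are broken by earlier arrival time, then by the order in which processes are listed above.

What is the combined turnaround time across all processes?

Gantt: | P1 0-3 | P2 3-11 | P4 11-20 | P3 20-31 | P0 31-43 |
Completion: P0=43  P1=3  P2=11  P3=31  P4=20
Turnaround (C−A): P0=43  P1=3  P2=11  P3=31  P4=20
Turnaround = completion − arrival: P0=43, P1=3, P2=11, P3=31, P4=20
Total turnaround = 43 + 3 + 11 + 31 + 20 = 108

108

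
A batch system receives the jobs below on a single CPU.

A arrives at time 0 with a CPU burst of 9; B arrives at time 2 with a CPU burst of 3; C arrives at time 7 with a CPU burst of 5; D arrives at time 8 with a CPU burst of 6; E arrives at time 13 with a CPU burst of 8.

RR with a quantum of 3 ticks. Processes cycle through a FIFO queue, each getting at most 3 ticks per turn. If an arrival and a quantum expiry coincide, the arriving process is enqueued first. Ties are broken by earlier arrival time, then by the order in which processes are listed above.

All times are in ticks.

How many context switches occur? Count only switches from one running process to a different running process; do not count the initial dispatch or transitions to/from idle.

9

Gantt: | A 0-3 | B 3-6 | A 6-9 | C 9-12 | D 12-15 | A 15-18 | C 18-20 | E 20-23 | D 23-26 | E 26-31 |
Completion: A=18  B=6  C=20  D=26  E=31
Turnaround (C−A): A=18  B=4  C=13  D=18  E=18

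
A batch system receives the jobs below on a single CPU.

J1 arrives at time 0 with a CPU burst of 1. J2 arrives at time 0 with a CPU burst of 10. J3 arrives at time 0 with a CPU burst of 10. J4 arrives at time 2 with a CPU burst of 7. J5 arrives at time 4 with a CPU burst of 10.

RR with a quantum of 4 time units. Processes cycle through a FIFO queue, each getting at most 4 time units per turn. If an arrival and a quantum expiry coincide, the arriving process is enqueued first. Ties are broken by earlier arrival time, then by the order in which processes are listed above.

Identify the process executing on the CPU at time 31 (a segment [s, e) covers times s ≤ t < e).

Gantt: | J1 0-1 | J2 1-5 | J3 5-9 | J4 9-13 | J5 13-17 | J2 17-21 | J3 21-25 | J4 25-28 | J5 28-32 | J2 32-34 | J3 34-36 | J5 36-38 |
Completion: J1=1  J2=34  J3=36  J4=28  J5=38
Turnaround (C−A): J1=1  J2=34  J3=36  J4=26  J5=34

J5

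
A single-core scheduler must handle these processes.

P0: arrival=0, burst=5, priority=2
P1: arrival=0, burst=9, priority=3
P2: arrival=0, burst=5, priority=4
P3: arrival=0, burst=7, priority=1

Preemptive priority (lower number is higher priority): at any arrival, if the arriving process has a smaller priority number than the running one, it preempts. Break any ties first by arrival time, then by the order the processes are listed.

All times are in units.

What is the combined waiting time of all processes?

40

Timeline: | P3 0-7 | P0 7-12 | P1 12-21 | P2 21-26 |
Completion: P0=12  P1=21  P2=26  P3=7
Waiting = turnaround − burst: P0=7, P1=12, P2=21, P3=0
Total waiting = 7 + 12 + 21 + 0 = 40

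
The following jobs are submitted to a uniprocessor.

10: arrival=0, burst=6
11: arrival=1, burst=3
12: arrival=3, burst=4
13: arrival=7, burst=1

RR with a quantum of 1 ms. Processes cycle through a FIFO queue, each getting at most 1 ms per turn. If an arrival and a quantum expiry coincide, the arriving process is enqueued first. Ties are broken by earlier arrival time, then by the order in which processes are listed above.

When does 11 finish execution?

7

Gantt: | 10 0-1 | 11 1-2 | 10 2-3 | 11 3-4 | 12 4-5 | 10 5-6 | 11 6-7 | 12 7-8 | 10 8-9 | 13 9-10 | 12 10-11 | 10 11-12 | 12 12-13 | 10 13-14 |
Completion: 10=14  11=7  12=13  13=10
Turnaround (C−A): 10=14  11=6  12=10  13=3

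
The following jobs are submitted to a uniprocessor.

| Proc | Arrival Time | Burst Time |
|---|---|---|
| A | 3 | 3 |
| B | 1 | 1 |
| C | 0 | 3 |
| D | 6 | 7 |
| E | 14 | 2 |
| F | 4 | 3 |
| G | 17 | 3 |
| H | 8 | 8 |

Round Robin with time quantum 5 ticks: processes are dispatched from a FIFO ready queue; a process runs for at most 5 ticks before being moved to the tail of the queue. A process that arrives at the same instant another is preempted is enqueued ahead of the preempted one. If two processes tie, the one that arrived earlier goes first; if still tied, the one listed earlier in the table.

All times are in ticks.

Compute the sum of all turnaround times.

Gantt: | C 0-3 | B 3-4 | A 4-7 | F 7-10 | D 10-15 | H 15-20 | E 20-22 | D 22-24 | G 24-27 | H 27-30 |
Completion: A=7  B=4  C=3  D=24  E=22  F=10  G=27  H=30
Turnaround = completion − arrival: A=4, B=3, C=3, D=18, E=8, F=6, G=10, H=22
Total turnaround = 4 + 3 + 3 + 18 + 8 + 6 + 10 + 22 = 74

74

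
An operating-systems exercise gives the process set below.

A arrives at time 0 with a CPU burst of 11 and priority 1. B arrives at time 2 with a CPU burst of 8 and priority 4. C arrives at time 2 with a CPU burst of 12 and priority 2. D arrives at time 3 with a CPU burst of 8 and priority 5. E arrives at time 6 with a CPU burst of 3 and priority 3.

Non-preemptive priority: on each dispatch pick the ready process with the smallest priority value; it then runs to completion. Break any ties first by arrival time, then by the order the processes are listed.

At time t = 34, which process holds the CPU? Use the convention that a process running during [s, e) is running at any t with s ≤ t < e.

Schedule: | A 0-11 | C 11-23 | E 23-26 | B 26-34 | D 34-42 |
Completion: A=11  B=34  C=23  D=42  E=26

D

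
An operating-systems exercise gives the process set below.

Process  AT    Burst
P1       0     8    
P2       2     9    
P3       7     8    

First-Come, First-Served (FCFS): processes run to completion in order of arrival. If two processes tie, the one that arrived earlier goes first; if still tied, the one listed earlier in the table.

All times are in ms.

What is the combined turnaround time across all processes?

41

Timeline: | P1 0-8 | P2 8-17 | P3 17-25 |
Completion: P1=8  P2=17  P3=25
Turnaround = completion − arrival: P1=8, P2=15, P3=18
Total turnaround = 8 + 15 + 18 = 41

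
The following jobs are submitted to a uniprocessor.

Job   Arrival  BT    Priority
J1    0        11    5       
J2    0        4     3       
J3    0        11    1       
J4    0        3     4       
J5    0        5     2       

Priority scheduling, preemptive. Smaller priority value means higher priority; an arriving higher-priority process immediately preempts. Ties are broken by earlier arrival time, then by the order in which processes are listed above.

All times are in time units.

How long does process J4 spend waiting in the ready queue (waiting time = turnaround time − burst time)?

Timeline: | J3 0-11 | J5 11-16 | J2 16-20 | J4 20-23 | J1 23-34 |
Completion: J1=34  J2=20  J3=11  J4=23  J5=16
Turnaround (C−A): J1=34  J2=20  J3=11  J4=23  J5=16
Waiting(J4) = turnaround − burst = 23 − 3 = 20

20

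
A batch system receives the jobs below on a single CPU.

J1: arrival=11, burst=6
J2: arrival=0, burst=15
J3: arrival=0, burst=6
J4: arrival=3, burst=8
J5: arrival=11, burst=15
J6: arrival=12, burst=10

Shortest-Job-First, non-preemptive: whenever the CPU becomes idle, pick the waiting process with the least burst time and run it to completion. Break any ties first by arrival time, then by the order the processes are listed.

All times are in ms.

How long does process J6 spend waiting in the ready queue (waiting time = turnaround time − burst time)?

Timeline: | J3 0-6 | J4 6-14 | J1 14-20 | J6 20-30 | J2 30-45 | J5 45-60 |
Completion: J1=20  J2=45  J3=6  J4=14  J5=60  J6=30
Turnaround (C−A): J1=9  J2=45  J3=6  J4=11  J5=49  J6=18
Waiting(J6) = turnaround − burst = 18 − 10 = 8

8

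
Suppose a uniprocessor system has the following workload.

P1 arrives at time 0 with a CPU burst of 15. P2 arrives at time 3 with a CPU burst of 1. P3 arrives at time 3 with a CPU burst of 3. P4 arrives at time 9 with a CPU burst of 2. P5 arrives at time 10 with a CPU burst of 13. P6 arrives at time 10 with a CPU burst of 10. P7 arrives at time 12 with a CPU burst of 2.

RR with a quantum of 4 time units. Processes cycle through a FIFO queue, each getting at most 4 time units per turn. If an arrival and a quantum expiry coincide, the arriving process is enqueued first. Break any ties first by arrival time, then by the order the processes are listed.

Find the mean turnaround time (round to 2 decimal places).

19.14

Schedule: | P1 0-4 | P2 4-5 | P3 5-8 | P1 8-12 | P4 12-14 | P5 14-18 | P6 18-22 | P7 22-24 | P1 24-28 | P5 28-32 | P6 32-36 | P1 36-39 | P5 39-43 | P6 43-45 | P5 45-46 |
Completion: P1=39  P2=5  P3=8  P4=14  P5=46  P6=45  P7=24
Turnaround (C−A): P1=39  P2=2  P3=5  P4=5  P5=36  P6=35  P7=12
Turnaround times: P1=39, P2=2, P3=5, P4=5, P5=36, P6=35, P7=12
Average turnaround = (39+2+5+5+36+35+12) / 7 = 134/7 = 19.14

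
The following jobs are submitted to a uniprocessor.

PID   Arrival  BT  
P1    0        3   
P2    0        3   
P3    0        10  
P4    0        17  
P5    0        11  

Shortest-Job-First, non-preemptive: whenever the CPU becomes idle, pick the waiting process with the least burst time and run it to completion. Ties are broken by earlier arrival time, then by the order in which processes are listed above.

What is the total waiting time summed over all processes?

Gantt: | P1 0-3 | P2 3-6 | P3 6-16 | P5 16-27 | P4 27-44 |
Completion: P1=3  P2=6  P3=16  P4=44  P5=27
Waiting = turnaround − burst: P1=0, P2=3, P3=6, P4=27, P5=16
Total waiting = 0 + 3 + 6 + 27 + 16 = 52

52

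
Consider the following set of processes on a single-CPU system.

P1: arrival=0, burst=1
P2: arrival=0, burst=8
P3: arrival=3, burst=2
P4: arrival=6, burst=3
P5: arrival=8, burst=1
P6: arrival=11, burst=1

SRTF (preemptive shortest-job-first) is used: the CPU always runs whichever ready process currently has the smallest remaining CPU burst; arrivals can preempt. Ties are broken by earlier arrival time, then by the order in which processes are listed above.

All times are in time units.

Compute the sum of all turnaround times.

25

Timeline: | P1 0-1 | P2 1-3 | P3 3-5 | P2 5-6 | P4 6-9 | P5 9-10 | P2 10-11 | P6 11-12 | P2 12-16 |
Completion: P1=1  P2=16  P3=5  P4=9  P5=10  P6=12
Turnaround (C−A): P1=1  P2=16  P3=2  P4=3  P5=2  P6=1
Turnaround = completion − arrival: P1=1, P2=16, P3=2, P4=3, P5=2, P6=1
Total turnaround = 1 + 16 + 2 + 3 + 2 + 1 = 25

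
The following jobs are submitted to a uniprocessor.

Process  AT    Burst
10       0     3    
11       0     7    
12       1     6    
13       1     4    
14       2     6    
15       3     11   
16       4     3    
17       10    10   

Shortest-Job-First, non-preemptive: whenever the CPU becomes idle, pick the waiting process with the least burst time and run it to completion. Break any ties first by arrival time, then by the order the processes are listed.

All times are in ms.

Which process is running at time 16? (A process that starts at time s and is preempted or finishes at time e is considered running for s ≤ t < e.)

14

Schedule: | 10 0-3 | 13 3-7 | 16 7-10 | 12 10-16 | 14 16-22 | 11 22-29 | 17 29-39 | 15 39-50 |
Completion: 10=3  11=29  12=16  13=7  14=22  15=50  16=10  17=39
Turnaround (C−A): 10=3  11=29  12=15  13=6  14=20  15=47  16=6  17=29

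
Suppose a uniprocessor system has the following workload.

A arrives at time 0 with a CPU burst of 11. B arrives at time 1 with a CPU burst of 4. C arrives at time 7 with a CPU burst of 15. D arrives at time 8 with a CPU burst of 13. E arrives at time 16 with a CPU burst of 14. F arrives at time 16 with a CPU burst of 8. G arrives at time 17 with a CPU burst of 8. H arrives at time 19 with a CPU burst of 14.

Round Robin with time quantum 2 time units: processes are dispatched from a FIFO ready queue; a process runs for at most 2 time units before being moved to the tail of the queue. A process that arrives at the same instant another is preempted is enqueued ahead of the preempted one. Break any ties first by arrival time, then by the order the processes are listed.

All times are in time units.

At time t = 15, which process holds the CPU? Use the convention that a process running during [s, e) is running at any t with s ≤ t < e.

A

Schedule: | A 0-2 | B 2-4 | A 4-6 | B 6-8 | A 8-10 | C 10-12 | D 12-14 | A 14-16 | C 16-18 | D 18-20 | E 20-22 | F 22-24 | A 24-26 | G 26-28 | C 28-30 | H 30-32 | D 32-34 | E 34-36 | F 36-38 | A 38-39 | G 39-41 | C 41-43 | H 43-45 | D 45-47 | E 47-49 | F 49-51 | G 51-53 | C 53-55 | H 55-57 | D 57-59 | E 59-61 | F 61-63 | G 63-65 | C 65-67 | H 67-69 | D 69-71 | E 71-73 | C 73-75 | H 75-77 | D 77-78 | E 78-80 | C 80-81 | H 81-83 | E 83-85 | H 85-87 |
Completion: A=39  B=8  C=81  D=78  E=85  F=63  G=65  H=87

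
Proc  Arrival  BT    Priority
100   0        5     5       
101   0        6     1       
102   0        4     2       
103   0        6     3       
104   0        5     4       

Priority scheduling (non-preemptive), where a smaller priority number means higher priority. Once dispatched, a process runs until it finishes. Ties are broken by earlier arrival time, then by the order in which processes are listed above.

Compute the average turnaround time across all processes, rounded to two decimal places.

15.80

Schedule: | 101 0-6 | 102 6-10 | 103 10-16 | 104 16-21 | 100 21-26 |
Completion: 100=26  101=6  102=10  103=16  104=21
Turnaround times: 100=26, 101=6, 102=10, 103=16, 104=21
Average turnaround = (26+6+10+16+21) / 5 = 79/5 = 15.80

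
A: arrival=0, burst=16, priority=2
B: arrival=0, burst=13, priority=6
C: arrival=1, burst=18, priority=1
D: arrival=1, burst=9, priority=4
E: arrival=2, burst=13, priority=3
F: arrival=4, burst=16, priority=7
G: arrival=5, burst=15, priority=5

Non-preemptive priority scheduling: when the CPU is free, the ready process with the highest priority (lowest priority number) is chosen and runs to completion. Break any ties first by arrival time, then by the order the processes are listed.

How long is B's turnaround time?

Gantt: | A 0-16 | C 16-34 | E 34-47 | D 47-56 | G 56-71 | B 71-84 | F 84-100 |
Completion: A=16  B=84  C=34  D=56  E=47  F=100  G=71
Turnaround (C−A): A=16  B=84  C=33  D=55  E=45  F=96  G=66
Turnaround(B) = completion − arrival = 84 − 0 = 84

84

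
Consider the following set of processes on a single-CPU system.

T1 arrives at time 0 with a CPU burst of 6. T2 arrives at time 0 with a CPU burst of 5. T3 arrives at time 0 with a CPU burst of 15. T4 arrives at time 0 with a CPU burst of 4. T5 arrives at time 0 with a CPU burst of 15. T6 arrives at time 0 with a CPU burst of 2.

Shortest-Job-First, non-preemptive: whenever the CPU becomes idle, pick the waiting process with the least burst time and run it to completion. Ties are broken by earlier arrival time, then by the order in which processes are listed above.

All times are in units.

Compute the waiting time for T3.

Schedule: | T6 0-2 | T4 2-6 | T2 6-11 | T1 11-17 | T3 17-32 | T5 32-47 |
Completion: T1=17  T2=11  T3=32  T4=6  T5=47  T6=2
Turnaround (C−A): T1=17  T2=11  T3=32  T4=6  T5=47  T6=2
Waiting(T3) = turnaround − burst = 32 − 15 = 17

17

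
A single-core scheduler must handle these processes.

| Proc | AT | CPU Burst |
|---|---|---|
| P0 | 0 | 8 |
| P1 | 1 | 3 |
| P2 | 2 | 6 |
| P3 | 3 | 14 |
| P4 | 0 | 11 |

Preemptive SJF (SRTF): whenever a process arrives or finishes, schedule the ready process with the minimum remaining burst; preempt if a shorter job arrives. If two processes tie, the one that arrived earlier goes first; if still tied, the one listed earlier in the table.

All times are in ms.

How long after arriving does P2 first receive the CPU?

Schedule: | P0 0-1 | P1 1-4 | P2 4-10 | P0 10-17 | P4 17-28 | P3 28-42 |
Completion: P0=17  P1=4  P2=10  P3=42  P4=28
Response(P2) = first start − arrival = 4 − 2 = 2

2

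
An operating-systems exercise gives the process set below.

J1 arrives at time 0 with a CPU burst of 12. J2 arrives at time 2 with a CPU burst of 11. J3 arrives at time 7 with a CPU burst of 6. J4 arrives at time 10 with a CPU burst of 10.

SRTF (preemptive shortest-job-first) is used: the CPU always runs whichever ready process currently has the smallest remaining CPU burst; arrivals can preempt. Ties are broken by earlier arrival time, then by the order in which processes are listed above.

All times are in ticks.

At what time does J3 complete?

18

Timeline: | J1 0-12 | J3 12-18 | J4 18-28 | J2 28-39 |
Completion: J1=12  J2=39  J3=18  J4=28
Turnaround (C−A): J1=12  J2=37  J3=11  J4=18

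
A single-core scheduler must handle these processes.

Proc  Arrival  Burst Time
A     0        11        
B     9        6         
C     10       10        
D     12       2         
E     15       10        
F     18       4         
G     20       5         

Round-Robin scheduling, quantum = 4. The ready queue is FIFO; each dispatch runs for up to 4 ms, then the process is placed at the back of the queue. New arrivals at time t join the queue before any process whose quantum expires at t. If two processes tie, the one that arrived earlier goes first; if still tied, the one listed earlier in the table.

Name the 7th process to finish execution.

Schedule: | A 0-11 | B 11-15 | C 15-19 | D 19-21 | E 21-25 | B 25-27 | F 27-31 | C 31-35 | G 35-39 | E 39-43 | C 43-45 | G 45-46 | E 46-48 |
Completion: A=11  B=27  C=45  D=21  E=48  F=31  G=46
Turnaround (C−A): A=11  B=18  C=35  D=9  E=33  F=13  G=26
Finish order: A → D → B → F → C → G → E

E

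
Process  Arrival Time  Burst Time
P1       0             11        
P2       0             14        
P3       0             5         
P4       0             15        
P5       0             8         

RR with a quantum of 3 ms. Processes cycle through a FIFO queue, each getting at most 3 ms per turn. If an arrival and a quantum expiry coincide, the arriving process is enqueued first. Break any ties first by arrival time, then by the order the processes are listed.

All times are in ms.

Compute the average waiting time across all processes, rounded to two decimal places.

Gantt: | P1 0-3 | P2 3-6 | P3 6-9 | P4 9-12 | P5 12-15 | P1 15-18 | P2 18-21 | P3 21-23 | P4 23-26 | P5 26-29 | P1 29-32 | P2 32-35 | P4 35-38 | P5 38-40 | P1 40-42 | P2 42-45 | P4 45-48 | P2 48-50 | P4 50-53 |
Completion: P1=42  P2=50  P3=23  P4=53  P5=40
Waiting times: P1=31, P2=36, P3=18, P4=38, P5=32
Average waiting = (31+36+18+38+32) / 5 = 155/5 = 31.00

31.00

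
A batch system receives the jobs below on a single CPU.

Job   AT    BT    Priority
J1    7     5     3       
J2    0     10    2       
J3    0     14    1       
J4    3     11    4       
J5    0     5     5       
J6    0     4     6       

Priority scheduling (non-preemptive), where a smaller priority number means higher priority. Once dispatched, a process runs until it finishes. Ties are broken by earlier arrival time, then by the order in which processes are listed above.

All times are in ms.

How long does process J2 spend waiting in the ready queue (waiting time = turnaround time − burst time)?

14

Timeline: | J3 0-14 | J2 14-24 | J1 24-29 | J4 29-40 | J5 40-45 | J6 45-49 |
Completion: J1=29  J2=24  J3=14  J4=40  J5=45  J6=49
Turnaround (C−A): J1=22  J2=24  J3=14  J4=37  J5=45  J6=49
Waiting(J2) = turnaround − burst = 24 − 10 = 14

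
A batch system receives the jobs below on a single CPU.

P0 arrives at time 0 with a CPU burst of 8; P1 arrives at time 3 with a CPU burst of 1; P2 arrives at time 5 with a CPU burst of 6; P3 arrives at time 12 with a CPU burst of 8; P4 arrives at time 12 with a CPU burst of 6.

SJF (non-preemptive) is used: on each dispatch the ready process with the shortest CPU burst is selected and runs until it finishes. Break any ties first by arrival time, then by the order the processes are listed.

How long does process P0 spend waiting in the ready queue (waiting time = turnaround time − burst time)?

Gantt: | P0 0-8 | P1 8-9 | P2 9-15 | P4 15-21 | P3 21-29 |
Completion: P0=8  P1=9  P2=15  P3=29  P4=21
Turnaround (C−A): P0=8  P1=6  P2=10  P3=17  P4=9
Waiting(P0) = turnaround − burst = 8 − 8 = 0

0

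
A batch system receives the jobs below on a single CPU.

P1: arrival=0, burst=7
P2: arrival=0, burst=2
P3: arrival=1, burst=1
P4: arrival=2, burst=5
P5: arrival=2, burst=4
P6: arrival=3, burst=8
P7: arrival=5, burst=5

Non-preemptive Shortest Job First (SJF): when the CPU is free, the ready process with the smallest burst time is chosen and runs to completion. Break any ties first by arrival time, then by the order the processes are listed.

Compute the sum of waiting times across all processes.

52

Schedule: | P2 0-2 | P3 2-3 | P5 3-7 | P4 7-12 | P7 12-17 | P1 17-24 | P6 24-32 |
Completion: P1=24  P2=2  P3=3  P4=12  P5=7  P6=32  P7=17
Waiting = turnaround − burst: P1=17, P2=0, P3=1, P4=5, P5=1, P6=21, P7=7
Total waiting = 17 + 0 + 1 + 5 + 1 + 21 + 7 = 52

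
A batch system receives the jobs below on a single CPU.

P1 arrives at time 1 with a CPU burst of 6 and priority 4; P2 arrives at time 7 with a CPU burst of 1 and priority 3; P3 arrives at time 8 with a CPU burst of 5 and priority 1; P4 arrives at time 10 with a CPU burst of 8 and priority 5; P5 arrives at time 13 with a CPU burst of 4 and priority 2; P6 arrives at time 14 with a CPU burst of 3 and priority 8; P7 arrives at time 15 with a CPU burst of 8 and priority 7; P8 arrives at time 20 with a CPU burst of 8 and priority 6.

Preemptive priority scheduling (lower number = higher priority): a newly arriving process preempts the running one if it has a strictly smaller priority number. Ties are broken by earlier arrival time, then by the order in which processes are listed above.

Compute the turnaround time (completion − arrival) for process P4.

Schedule: | idle 0-1 | P1 1-7 | P2 7-8 | P3 8-13 | P5 13-17 | P4 17-25 | P8 25-33 | P7 33-41 | P6 41-44 |
Completion: P1=7  P2=8  P3=13  P4=25  P5=17  P6=44  P7=41  P8=33
Turnaround (C−A): P1=6  P2=1  P3=5  P4=15  P5=4  P6=30  P7=26  P8=13
Turnaround(P4) = completion − arrival = 25 − 10 = 15

15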